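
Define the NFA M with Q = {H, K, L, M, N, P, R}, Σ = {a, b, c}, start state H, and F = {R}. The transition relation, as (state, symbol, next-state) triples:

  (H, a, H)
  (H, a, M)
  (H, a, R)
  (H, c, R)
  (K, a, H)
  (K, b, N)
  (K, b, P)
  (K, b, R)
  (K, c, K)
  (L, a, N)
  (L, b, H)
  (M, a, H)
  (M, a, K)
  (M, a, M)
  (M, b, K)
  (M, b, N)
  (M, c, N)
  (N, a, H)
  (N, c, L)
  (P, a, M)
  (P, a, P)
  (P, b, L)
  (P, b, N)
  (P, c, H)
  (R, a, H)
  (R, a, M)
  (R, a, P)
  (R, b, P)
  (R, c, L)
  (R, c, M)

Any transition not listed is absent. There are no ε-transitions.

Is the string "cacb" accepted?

Start in {H}.
Read 'c': H→{R}; now {R}.
Read 'a': R→{H, M, P}; now {H, M, P}.
Read 'c': H→{R}, M→{N}, P→{H}; now {H, N, R}.
Read 'b': H→∅, N→∅, R→{P}; now {P}.
The final set {P} contains no accepting state.

No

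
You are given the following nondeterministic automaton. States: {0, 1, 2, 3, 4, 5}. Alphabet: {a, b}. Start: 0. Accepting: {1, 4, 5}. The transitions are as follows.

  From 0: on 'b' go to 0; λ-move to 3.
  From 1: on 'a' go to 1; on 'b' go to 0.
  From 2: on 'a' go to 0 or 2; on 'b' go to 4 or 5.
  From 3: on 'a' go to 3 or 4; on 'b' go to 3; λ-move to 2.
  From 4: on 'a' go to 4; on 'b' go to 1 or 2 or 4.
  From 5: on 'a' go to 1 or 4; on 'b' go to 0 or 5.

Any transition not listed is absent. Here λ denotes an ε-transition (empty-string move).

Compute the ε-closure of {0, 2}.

{0, 2, 3}

Begin with {0, 2}.
ε-move 0 → 3; add 3.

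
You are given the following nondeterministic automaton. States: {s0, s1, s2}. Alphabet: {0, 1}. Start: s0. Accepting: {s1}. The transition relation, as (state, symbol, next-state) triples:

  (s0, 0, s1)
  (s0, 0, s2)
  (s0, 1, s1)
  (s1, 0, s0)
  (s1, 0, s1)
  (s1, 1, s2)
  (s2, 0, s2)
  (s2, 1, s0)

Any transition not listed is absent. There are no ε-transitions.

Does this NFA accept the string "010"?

Yes

Start in {s0}.
Read '0': {s0} → {s1, s2}.
Read '1': {s1, s2} → {s0, s2}.
Read '0': {s0, s2} → {s1, s2}.
The final set {s1, s2} contains the accepting state s1.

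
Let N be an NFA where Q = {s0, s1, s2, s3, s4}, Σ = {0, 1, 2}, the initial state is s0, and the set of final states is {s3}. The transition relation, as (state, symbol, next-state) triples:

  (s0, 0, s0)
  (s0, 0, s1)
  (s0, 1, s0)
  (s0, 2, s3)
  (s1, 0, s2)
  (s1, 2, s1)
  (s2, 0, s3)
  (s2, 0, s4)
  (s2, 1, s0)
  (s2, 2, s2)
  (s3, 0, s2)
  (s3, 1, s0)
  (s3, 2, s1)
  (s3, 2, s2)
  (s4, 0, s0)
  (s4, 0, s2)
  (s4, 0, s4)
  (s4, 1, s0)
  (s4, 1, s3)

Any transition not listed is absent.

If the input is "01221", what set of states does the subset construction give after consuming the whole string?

Start in {s0}.
Read '0': s0→{s0, s1}; now {s0, s1}.
Read '1': s0→{s0}, s1→∅; now {s0}.
Read '2': s0→{s3}; now {s3}.
Read '2': s3→{s1, s2}; now {s1, s2}.
Read '1': s1→∅, s2→{s0}; now {s0}.

{s0}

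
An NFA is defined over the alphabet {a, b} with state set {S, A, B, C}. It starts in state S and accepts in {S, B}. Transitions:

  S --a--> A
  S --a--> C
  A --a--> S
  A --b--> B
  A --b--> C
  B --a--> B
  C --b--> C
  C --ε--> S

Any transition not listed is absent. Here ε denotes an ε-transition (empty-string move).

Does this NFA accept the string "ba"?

Start in {S}.
Read 'b': S→∅; now ∅.
The set is empty and remains empty for the remaining 1 symbol.
The final set ∅ contains no accepting state.

No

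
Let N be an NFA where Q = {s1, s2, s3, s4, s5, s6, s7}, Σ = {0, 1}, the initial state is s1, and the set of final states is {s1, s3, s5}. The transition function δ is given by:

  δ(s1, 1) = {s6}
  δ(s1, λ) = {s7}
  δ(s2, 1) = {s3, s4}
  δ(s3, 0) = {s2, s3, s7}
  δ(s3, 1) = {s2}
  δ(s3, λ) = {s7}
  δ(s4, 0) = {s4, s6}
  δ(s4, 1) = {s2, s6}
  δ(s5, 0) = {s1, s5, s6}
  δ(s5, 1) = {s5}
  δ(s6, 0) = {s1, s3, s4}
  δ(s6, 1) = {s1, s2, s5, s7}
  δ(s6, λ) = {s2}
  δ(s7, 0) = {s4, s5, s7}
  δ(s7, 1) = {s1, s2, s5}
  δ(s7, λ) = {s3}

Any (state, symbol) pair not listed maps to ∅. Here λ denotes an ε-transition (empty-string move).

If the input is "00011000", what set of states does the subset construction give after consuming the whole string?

{s1, s2, s3, s4, s5, s6, s7}

Start: ε-closure({s1}) = {s1, s3, s7}.
Read '0': {s1, s3, s7} → {s2, s3, s4, s5, s7}.
Read '0': {s2, s3, s4, s5, s7} → {s1, s2, s3, s4, s5, s6, s7}.
Read '0': {s1, s2, s3, s4, s5, s6, s7} → {s1, s2, s3, s4, s5, s6, s7}.
Read '1': {s1, s2, s3, s4, s5, s6, s7} → {s1, s2, s3, s4, s5, s6, s7}.
Read '1': {s1, s2, s3, s4, s5, s6, s7} → {s1, s2, s3, s4, s5, s6, s7}.
Read '0': {s1, s2, s3, s4, s5, s6, s7} → {s1, s2, s3, s4, s5, s6, s7}.
Read '0': {s1, s2, s3, s4, s5, s6, s7} → {s1, s2, s3, s4, s5, s6, s7}.
Read '0': {s1, s2, s3, s4, s5, s6, s7} → {s1, s2, s3, s4, s5, s6, s7}.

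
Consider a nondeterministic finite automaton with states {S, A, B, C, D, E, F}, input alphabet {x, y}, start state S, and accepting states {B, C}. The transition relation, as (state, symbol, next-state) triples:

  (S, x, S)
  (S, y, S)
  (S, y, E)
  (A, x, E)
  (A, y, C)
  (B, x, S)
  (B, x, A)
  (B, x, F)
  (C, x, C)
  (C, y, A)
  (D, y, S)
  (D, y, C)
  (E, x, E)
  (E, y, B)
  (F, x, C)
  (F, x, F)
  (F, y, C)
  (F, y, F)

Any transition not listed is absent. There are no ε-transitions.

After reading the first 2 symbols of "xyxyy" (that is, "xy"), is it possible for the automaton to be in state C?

No

Start in {S}.
Read 'x': S→{S}; now {S}.
Read 'y': S→{S, E}; now {S, E}.
State C is not in {S, E}.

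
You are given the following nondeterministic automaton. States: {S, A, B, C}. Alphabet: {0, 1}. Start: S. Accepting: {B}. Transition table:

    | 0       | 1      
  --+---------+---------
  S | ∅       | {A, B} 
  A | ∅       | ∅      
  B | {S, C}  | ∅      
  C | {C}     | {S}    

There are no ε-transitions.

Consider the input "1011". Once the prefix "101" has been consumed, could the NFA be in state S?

Start in {S}.
Read '1': S→{A, B}; now {A, B}.
Read '0': A→∅, B→{S, C}; now {S, C}.
Read '1': S→{A, B}, C→{S}; now {S, A, B}.
State S is in {S, A, B}.

Yes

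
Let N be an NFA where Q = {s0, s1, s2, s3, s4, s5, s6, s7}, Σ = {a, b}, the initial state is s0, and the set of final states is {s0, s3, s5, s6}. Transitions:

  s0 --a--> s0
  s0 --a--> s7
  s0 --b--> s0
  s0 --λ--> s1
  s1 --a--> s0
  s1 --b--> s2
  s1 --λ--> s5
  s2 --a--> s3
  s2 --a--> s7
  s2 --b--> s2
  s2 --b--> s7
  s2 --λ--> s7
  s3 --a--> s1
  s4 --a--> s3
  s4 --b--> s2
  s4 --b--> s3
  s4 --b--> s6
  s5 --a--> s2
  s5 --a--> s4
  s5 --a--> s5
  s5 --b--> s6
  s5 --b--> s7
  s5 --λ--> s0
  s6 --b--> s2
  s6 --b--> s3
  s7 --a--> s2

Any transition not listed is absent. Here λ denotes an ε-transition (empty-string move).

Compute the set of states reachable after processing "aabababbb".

Start: ε-closure({s0}) = {s0, s1, s5}.
Read 'a': {s0, s1, s5} → {s0, s1, s2, s4, s5, s7}.
Read 'a': {s0, s1, s2, s4, s5, s7} → {s0, s1, s2, s3, s4, s5, s7}.
Read 'b': {s0, s1, s2, s3, s4, s5, s7} → {s0, s1, s2, s3, s5, s6, s7}.
Read 'a': {s0, s1, s2, s3, s5, s6, s7} → {s0, s1, s2, s3, s4, s5, s7}.
Read 'b': {s0, s1, s2, s3, s4, s5, s7} → {s0, s1, s2, s3, s5, s6, s7}.
Read 'a': {s0, s1, s2, s3, s5, s6, s7} → {s0, s1, s2, s3, s4, s5, s7}.
Read 'b': {s0, s1, s2, s3, s4, s5, s7} → {s0, s1, s2, s3, s5, s6, s7}.
Read 'b': {s0, s1, s2, s3, s5, s6, s7} → {s0, s1, s2, s3, s5, s6, s7}.
Read 'b': {s0, s1, s2, s3, s5, s6, s7} → {s0, s1, s2, s3, s5, s6, s7}.

{s0, s1, s2, s3, s5, s6, s7}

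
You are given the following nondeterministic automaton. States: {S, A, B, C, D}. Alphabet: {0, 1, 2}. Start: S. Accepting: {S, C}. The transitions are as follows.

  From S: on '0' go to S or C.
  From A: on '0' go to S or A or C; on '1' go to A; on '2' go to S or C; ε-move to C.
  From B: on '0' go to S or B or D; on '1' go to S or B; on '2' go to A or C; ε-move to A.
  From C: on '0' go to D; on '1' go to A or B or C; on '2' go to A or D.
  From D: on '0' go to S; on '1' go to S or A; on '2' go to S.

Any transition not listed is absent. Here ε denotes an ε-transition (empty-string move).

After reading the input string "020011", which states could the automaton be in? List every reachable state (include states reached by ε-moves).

{S, A, B, C}

Start in {S}.
Read '0': S→{S, C}; now {S, C}.
Read '2': S→∅, C→{A, D}; union {A, D}; ε-closure = {A, C, D}.
Read '0': A→{S, A, C}, C→{D}, D→{S}; now {S, A, C, D}.
Read '0': S→{S, C}, A→{S, A, C}, C→{D}, D→{S}; now {S, A, C, D}.
Read '1': S→∅, A→{A}, C→{A, B, C}, D→{S, A}; now {S, A, B, C}.
Read '1': S→∅, A→{A}, B→{S, B}, C→{A, B, C}; now {S, A, B, C}.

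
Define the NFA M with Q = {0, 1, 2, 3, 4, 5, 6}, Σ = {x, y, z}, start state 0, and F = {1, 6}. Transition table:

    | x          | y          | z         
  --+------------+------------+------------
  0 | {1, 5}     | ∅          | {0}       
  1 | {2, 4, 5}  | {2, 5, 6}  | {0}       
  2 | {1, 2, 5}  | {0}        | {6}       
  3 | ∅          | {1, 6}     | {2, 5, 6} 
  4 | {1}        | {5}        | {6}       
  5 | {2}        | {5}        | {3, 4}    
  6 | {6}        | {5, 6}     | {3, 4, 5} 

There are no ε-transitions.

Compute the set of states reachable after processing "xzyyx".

{1, 2, 5, 6}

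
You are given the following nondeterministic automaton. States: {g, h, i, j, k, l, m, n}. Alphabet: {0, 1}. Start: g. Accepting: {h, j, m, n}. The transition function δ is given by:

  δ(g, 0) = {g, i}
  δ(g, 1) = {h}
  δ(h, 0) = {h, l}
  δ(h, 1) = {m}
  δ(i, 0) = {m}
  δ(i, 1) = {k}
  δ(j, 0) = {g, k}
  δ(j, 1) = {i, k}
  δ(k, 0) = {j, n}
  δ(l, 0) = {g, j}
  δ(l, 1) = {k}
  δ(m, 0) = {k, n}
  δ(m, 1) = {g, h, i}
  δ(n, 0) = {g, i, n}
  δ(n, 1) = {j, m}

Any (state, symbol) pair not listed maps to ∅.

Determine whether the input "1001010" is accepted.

Yes

Start in {g}.
Read '1': g→{h}; now {h}.
Read '0': h→{h, l}; now {h, l}.
Read '0': h→{h, l}, l→{g, j}; now {g, h, j, l}.
Read '1': g→{h}, h→{m}, j→{i, k}, l→{k}; now {h, i, k, m}.
Read '0': h→{h, l}, i→{m}, k→{j, n}, m→{k, n}; now {h, j, k, l, m, n}.
Read '1': h→{m}, j→{i, k}, k→∅, l→{k}, m→{g, h, i}, n→{j, m}; now {g, h, i, j, k, m}.
Read '0': g→{g, i}, h→{h, l}, i→{m}, j→{g, k}, k→{j, n}, m→{k, n}; now {g, h, i, j, k, l, m, n}.
The final set {g, h, i, j, k, l, m, n} contains the accepting states h, j, m, n.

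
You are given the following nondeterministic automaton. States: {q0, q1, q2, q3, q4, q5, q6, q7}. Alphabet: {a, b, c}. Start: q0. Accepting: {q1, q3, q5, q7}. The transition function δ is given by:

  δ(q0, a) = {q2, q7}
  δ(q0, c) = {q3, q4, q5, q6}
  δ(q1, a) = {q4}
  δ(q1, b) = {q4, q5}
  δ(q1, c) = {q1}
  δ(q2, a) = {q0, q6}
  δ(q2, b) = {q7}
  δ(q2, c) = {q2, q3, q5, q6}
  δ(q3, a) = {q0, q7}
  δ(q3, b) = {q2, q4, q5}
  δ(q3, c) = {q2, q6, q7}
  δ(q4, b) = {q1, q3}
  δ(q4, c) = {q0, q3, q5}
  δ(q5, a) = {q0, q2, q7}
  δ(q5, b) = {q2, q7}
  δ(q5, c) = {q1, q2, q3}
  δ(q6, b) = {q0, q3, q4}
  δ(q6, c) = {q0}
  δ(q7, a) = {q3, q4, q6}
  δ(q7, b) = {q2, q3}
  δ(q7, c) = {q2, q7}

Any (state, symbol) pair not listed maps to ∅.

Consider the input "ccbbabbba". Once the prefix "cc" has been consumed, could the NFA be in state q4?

No

Start in {q0}.
Read 'c': q0→{q3, q4, q5, q6}; now {q3, q4, q5, q6}.
Read 'c': q3→{q2, q6, q7}, q4→{q0, q3, q5}, q5→{q1, q2, q3}, q6→{q0}; now {q0, q1, q2, q3, q5, q6, q7}.
State q4 is not in {q0, q1, q2, q3, q5, q6, q7}.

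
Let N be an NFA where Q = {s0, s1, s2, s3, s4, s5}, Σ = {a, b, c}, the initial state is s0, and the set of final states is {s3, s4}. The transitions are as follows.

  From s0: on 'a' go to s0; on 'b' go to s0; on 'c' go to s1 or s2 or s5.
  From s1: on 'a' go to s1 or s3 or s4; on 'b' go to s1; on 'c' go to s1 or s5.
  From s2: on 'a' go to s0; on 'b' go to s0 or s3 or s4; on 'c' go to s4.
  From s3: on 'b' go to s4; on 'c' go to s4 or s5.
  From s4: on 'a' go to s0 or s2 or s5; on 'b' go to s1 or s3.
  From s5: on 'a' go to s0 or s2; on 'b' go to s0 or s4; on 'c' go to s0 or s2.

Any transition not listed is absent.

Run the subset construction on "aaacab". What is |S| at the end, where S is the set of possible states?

Start in {s0}.
Read 'a': {s0} → {s0}.
Read 'a': {s0} → {s0}.
Read 'a': {s0} → {s0}.
Read 'c': {s0} → {s1, s2, s5}.
Read 'a': {s1, s2, s5} → {s0, s1, s2, s3, s4}.
Read 'b': {s0, s1, s2, s3, s4} → {s0, s1, s3, s4}.
That set has 4 states.

4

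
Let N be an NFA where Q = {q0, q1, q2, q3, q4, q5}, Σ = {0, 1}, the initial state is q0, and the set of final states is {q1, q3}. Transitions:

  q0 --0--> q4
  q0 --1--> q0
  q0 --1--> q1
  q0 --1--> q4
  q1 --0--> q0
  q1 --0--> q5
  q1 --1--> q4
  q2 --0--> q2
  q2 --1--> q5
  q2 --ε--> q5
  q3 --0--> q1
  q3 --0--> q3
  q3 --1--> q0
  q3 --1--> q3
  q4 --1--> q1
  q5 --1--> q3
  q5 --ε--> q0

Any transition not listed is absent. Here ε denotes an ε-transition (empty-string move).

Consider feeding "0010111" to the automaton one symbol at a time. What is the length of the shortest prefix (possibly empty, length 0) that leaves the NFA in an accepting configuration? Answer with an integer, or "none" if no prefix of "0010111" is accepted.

Start in {q0}.
Read '0': q0→{q4}; now {q4}.
Read '0': q4→∅; now ∅.
The set is empty and remains empty for the remaining 5 symbols.
No reachable set along the way intersects F.

none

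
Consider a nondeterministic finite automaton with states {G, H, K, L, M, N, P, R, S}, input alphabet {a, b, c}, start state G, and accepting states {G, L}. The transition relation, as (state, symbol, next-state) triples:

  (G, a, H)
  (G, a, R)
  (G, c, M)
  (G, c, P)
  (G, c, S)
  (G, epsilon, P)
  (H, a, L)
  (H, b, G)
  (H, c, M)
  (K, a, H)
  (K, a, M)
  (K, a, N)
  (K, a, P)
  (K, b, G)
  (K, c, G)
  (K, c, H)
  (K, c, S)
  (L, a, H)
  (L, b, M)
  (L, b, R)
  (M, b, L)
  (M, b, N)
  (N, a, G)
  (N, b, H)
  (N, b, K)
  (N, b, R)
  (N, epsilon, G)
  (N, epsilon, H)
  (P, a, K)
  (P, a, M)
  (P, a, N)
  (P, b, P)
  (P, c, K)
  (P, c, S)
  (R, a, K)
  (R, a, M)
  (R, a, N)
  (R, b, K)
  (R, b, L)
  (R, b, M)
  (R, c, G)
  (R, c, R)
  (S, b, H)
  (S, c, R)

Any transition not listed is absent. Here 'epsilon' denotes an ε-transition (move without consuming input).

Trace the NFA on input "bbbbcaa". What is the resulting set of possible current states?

{G, H, K, L, M, N, P, R}

Start: ε-closure({G}) = {G, P}.
Read 'b': G→∅, P→{P}; now {P}.
Read 'b': P→{P}; now {P}.
Read 'b': P→{P}; now {P}.
Read 'b': P→{P}; now {P}.
Read 'c': P→{K, S}; now {K, S}.
Read 'a': K→{H, M, N, P}, S→∅; union {H, M, N, P}; ε-closure = {G, H, M, N, P}.
Read 'a': G→{H, R}, H→{L}, M→∅, N→{G}, P→{K, M, N}; union {G, H, K, L, M, N, R}; ε-closure = {G, H, K, L, M, N, P, R}.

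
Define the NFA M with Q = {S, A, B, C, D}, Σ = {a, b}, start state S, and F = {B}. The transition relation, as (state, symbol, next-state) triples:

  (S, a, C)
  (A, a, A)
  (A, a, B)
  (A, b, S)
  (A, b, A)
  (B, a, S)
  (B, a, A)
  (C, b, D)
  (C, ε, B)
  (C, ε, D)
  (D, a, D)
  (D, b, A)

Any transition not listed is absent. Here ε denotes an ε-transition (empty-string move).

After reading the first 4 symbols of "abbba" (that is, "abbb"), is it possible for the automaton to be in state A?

Yes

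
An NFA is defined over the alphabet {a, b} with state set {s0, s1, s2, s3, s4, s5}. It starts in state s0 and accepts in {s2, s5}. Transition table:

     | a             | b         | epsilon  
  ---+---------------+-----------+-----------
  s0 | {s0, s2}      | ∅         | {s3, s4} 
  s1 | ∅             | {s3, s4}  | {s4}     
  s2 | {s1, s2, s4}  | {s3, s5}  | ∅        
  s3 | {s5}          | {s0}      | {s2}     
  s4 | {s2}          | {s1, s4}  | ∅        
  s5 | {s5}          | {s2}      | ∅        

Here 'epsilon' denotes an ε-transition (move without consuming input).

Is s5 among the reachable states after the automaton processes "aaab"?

Yes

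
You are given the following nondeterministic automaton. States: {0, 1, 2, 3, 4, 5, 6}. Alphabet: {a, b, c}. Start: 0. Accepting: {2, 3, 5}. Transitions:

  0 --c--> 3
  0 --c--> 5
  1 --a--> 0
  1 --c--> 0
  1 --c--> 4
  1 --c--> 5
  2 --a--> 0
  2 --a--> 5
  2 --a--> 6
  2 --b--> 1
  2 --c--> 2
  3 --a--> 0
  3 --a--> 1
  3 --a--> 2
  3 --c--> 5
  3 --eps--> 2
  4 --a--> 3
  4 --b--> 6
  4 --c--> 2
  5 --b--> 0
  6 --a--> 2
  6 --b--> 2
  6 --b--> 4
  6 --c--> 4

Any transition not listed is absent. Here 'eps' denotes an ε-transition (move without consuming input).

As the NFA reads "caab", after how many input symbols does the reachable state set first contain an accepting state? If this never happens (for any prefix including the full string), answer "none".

Start in {0}.
Read 'c': {0} → {2, 3, 5}.
None of the earlier sets intersect F, but {2, 3, 5} does.

1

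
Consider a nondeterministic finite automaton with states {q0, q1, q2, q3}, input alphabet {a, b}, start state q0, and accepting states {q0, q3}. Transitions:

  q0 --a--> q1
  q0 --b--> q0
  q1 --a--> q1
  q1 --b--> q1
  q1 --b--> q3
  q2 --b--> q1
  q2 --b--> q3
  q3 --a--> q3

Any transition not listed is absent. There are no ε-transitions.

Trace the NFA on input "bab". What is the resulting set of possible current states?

{q1, q3}

Start in {q0}.
Read 'b': q0→{q0}; now {q0}.
Read 'a': q0→{q1}; now {q1}.
Read 'b': q1→{q1, q3}; now {q1, q3}.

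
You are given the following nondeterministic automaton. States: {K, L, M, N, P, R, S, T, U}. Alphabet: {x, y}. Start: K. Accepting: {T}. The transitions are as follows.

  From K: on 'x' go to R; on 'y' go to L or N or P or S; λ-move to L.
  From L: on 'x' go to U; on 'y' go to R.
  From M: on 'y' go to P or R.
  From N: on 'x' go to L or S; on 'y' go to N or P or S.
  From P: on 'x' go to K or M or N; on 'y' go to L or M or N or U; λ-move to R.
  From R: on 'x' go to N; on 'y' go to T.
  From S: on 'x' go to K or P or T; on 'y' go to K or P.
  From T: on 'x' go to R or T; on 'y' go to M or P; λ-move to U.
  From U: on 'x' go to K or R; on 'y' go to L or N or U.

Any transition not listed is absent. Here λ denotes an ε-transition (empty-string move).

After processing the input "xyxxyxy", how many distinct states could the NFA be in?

9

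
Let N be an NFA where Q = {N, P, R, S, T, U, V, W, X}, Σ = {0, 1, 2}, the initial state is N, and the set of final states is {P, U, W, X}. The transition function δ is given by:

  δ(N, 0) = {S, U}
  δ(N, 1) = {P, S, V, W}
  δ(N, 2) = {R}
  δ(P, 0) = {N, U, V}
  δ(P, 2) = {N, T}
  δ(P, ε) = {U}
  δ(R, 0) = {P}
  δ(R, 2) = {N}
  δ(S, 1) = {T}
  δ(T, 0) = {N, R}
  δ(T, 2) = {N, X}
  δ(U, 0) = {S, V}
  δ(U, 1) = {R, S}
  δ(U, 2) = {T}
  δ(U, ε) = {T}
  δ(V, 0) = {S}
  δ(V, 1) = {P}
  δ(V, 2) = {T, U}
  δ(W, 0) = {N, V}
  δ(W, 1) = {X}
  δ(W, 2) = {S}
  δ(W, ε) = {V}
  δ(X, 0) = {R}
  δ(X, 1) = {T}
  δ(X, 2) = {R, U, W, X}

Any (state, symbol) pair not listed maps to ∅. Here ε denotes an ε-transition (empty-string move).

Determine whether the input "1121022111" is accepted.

Start in {N}.
Read '1': N→{P, S, V, W}; union {P, S, V, W}; ε-closure = {P, S, T, U, V, W}.
Read '1': P→∅, S→{T}, T→∅, U→{R, S}, V→{P}, W→{X}; union {P, R, S, T, X}; ε-closure = {P, R, S, T, U, X}.
Read '2': P→{N, T}, R→{N}, S→∅, T→{N, X}, U→{T}, X→{R, U, W, X}; union {N, R, T, U, W, X}; ε-closure = {N, R, T, U, V, W, X}.
Read '1': N→{P, S, V, W}, R→∅, T→∅, U→{R, S}, V→{P}, W→{X}, X→{T}; union {P, R, S, T, V, W, X}; ε-closure = {P, R, S, T, U, V, W, X}.
Read '0': P→{N, U, V}, R→{P}, S→∅, T→{N, R}, U→{S, V}, V→{S}, W→{N, V}, X→{R}; union {N, P, R, S, U, V}; ε-closure = {N, P, R, S, T, U, V}.
Read '2': N→{R}, P→{N, T}, R→{N}, S→∅, T→{N, X}, U→{T}, V→{T, U}; now {N, R, T, U, X}.
Read '2': N→{R}, R→{N}, T→{N, X}, U→{T}, X→{R, U, W, X}; union {N, R, T, U, W, X}; ε-closure = {N, R, T, U, V, W, X}.
Read '1': N→{P, S, V, W}, R→∅, T→∅, U→{R, S}, V→{P}, W→{X}, X→{T}; union {P, R, S, T, V, W, X}; ε-closure = {P, R, S, T, U, V, W, X}.
Read '1': P→∅, R→∅, S→{T}, T→∅, U→{R, S}, V→{P}, W→{X}, X→{T}; union {P, R, S, T, X}; ε-closure = {P, R, S, T, U, X}.
Read '1': P→∅, R→∅, S→{T}, T→∅, U→{R, S}, X→{T}; now {R, S, T}.
The final set {R, S, T} contains no accepting state.

No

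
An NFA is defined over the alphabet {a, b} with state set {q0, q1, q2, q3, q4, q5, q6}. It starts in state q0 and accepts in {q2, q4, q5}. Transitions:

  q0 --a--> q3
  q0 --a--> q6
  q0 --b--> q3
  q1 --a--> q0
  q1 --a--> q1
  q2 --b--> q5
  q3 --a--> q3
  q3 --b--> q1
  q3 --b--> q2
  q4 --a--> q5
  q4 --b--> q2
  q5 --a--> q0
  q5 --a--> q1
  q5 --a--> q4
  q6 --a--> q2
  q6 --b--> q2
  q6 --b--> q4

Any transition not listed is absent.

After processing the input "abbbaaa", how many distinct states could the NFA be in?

6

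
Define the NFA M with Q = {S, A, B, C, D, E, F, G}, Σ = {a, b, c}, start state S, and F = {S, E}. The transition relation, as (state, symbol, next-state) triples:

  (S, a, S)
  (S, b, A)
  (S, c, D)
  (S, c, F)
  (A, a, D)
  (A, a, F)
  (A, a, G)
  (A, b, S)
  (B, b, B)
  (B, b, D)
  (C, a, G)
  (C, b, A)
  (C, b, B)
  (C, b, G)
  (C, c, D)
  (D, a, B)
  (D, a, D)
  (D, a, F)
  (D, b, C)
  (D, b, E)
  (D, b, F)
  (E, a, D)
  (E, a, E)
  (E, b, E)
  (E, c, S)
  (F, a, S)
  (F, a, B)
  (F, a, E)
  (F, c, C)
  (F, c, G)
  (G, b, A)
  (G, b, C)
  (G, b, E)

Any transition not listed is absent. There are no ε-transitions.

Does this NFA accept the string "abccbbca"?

Start in {S}.
Read 'a': {S} → {S}.
Read 'b': {S} → {A}.
Read 'c': {A} → ∅.
The set is empty and remains empty for the remaining 5 symbols.
The final set ∅ contains no accepting state.

No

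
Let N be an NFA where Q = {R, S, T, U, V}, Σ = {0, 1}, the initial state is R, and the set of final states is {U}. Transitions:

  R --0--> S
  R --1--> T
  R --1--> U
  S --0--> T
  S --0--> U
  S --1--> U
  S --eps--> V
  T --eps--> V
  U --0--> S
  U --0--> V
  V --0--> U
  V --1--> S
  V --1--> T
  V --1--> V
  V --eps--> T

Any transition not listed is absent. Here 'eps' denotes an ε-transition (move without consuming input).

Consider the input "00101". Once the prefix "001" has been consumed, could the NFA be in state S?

Start in {R}.
Read '0': R→{S}; union {S}; ε-closure = {S, T, V}.
Read '0': S→{T, U}, T→∅, V→{U}; union {T, U}; ε-closure = {T, U, V}.
Read '1': T→∅, U→∅, V→{S, T, V}; now {S, T, V}.
State S is in {S, T, V}.

Yes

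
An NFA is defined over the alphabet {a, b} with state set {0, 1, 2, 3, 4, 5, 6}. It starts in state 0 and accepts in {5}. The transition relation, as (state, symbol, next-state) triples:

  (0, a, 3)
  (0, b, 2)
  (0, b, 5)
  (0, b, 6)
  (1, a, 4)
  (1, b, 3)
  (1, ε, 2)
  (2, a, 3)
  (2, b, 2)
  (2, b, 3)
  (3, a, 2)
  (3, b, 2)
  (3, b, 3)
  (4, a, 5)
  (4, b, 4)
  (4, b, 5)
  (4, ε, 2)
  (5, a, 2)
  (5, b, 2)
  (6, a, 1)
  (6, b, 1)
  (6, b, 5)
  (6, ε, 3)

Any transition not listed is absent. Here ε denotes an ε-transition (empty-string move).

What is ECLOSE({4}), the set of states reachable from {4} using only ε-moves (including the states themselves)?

{2, 4}

Begin with {4}.
ε-move 4 → 2; add 2.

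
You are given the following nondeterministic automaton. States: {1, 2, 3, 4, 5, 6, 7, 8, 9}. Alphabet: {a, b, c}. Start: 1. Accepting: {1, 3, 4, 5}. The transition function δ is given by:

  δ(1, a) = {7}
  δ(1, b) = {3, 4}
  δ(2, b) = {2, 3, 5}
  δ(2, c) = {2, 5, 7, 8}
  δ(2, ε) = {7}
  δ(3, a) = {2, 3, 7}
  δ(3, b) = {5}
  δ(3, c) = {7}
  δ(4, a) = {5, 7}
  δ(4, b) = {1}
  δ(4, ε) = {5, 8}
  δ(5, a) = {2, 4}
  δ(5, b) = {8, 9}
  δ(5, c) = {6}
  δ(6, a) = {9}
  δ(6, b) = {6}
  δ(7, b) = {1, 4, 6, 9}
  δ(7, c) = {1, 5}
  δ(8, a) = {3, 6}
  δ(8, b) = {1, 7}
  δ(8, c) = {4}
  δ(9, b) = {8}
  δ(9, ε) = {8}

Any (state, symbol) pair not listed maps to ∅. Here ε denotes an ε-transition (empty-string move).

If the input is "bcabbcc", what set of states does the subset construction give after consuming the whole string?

Start in {1}.
Read 'b': {1} → {3, 4, 5, 8}.
Read 'c': {3, 4, 5, 8} → {4, 5, 6, 7, 8}.
Read 'a': {4, 5, 6, 7, 8} → {2, 3, 4, 5, 6, 7, 8, 9}.
Read 'b': {2, 3, 4, 5, 6, 7, 8, 9} → {1, 2, 3, 4, 5, 6, 7, 8, 9}.
Read 'b': {1, 2, 3, 4, 5, 6, 7, 8, 9} → {1, 2, 3, 4, 5, 6, 7, 8, 9}.
Read 'c': {1, 2, 3, 4, 5, 6, 7, 8, 9} → {1, 2, 4, 5, 6, 7, 8}.
Read 'c': {1, 2, 4, 5, 6, 7, 8} → {1, 2, 4, 5, 6, 7, 8}.

{1, 2, 4, 5, 6, 7, 8}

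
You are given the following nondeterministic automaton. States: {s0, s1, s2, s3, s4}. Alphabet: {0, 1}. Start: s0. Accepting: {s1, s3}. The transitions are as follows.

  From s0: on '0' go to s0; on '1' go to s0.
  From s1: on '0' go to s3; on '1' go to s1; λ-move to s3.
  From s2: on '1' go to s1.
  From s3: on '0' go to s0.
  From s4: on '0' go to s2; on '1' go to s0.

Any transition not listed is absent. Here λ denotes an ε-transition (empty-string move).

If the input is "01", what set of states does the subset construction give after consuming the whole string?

Start in {s0}.
Read '0': {s0} → {s0}.
Read '1': {s0} → {s0}.

{s0}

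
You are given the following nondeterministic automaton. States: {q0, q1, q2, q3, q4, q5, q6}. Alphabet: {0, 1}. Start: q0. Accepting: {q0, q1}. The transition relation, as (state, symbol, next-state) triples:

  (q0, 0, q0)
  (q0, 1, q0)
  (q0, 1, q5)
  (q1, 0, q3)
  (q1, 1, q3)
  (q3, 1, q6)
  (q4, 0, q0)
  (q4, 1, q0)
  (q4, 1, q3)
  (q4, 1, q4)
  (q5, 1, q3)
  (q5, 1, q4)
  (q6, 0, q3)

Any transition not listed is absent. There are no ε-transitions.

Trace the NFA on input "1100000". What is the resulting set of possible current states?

Start in {q0}.
Read '1': q0→{q0, q5}; now {q0, q5}.
Read '1': q0→{q0, q5}, q5→{q3, q4}; now {q0, q3, q4, q5}.
Read '0': q0→{q0}, q3→∅, q4→{q0}, q5→∅; now {q0}.
Read '0': q0→{q0}; now {q0}.
Read '0': q0→{q0}; now {q0}.
Read '0': q0→{q0}; now {q0}.
Read '0': q0→{q0}; now {q0}.

{q0}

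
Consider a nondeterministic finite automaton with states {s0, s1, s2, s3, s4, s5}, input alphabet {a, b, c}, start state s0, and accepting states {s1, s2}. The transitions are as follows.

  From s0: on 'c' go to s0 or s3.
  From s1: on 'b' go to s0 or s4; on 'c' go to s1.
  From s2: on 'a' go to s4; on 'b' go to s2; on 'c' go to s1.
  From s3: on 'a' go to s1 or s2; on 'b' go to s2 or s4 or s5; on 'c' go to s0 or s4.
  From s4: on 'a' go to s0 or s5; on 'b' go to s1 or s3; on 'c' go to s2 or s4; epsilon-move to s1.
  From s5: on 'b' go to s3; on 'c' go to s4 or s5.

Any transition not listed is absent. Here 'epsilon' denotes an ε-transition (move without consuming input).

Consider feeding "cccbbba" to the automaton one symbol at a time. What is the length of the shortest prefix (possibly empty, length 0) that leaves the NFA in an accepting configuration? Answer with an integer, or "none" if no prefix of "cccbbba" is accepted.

Start in {s0}.
Read 'c': s0→{s0, s3}; now {s0, s3}.
Read 'c': s0→{s0, s3}, s3→{s0, s4}; union {s0, s3, s4}; ε-closure = {s0, s1, s3, s4}.
None of the earlier sets intersect F, but {s0, s1, s3, s4} does.

2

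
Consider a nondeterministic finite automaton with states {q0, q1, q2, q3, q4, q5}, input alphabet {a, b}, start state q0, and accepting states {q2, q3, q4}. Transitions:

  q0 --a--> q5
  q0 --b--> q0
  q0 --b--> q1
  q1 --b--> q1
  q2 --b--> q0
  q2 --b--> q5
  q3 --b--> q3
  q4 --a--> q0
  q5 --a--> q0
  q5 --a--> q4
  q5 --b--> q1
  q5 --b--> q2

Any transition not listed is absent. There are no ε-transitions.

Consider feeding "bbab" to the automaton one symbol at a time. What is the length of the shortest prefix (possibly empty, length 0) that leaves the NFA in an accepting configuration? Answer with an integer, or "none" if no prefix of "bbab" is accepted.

4

Start in {q0}.
Read 'b': {q0} → {q0, q1}.
Read 'b': {q0, q1} → {q0, q1}.
Read 'a': {q0, q1} → {q5}.
Read 'b': {q5} → {q1, q2}.
None of the earlier sets intersect F, but {q1, q2} does.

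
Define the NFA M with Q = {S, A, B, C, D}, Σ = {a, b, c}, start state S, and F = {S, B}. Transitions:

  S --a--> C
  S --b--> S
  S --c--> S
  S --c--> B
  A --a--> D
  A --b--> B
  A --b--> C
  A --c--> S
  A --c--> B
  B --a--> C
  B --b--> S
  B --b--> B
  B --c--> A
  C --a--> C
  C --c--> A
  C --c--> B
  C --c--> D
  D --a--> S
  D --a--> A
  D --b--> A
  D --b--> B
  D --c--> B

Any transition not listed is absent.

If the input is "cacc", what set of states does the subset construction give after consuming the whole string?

{S, A, B}

Start in {S}.
Read 'c': {S} → {S, B}.
Read 'a': {S, B} → {C}.
Read 'c': {C} → {A, B, D}.
Read 'c': {A, B, D} → {S, A, B}.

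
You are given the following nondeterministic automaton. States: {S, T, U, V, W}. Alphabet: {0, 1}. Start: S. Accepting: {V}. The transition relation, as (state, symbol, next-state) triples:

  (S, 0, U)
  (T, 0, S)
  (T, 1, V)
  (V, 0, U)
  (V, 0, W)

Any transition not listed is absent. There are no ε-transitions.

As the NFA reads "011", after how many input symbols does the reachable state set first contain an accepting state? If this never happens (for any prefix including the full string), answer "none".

none

Start in {S}.
Read '0': {S} → {U}.
Read '1': {U} → ∅.
The set is empty and remains empty for the remaining 1 symbol.
No reachable set along the way intersects F.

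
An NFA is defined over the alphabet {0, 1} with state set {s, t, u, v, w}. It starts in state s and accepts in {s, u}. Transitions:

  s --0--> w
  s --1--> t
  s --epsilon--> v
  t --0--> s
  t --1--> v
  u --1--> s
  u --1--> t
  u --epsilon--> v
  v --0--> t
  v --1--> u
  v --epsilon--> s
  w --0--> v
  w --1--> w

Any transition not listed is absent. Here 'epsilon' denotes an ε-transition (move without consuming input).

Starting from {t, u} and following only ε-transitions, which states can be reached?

Begin with {t, u}.
ε-move u → v; add v.
ε-move v → s; add s.

{s, t, u, v}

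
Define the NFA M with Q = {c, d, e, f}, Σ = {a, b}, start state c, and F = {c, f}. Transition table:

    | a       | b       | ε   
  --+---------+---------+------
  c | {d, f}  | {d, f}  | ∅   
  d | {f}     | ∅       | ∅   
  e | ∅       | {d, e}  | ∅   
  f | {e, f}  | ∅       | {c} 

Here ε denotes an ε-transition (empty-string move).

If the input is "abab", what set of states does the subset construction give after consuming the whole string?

Start in {c}.
Read 'a': c→{d, f}; union {d, f}; ε-closure = {c, d, f}.
Read 'b': c→{d, f}, d→∅, f→∅; union {d, f}; ε-closure = {c, d, f}.
Read 'a': c→{d, f}, d→{f}, f→{e, f}; union {d, e, f}; ε-closure = {c, d, e, f}.
Read 'b': c→{d, f}, d→∅, e→{d, e}, f→∅; union {d, e, f}; ε-closure = {c, d, e, f}.

{c, d, e, f}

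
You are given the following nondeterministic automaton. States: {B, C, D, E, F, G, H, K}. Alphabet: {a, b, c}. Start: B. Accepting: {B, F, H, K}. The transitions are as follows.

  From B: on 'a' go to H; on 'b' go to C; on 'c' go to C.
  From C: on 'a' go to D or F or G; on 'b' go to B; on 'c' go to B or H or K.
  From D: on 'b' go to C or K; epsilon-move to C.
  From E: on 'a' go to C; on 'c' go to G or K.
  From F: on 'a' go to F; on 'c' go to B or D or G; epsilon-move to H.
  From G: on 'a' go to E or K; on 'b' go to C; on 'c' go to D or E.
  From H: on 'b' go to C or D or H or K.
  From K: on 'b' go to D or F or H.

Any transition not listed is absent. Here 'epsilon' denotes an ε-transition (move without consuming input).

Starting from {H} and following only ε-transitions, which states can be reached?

{H}

Begin with {H}.
No ε-moves leave this set, so the closure equals the set itself.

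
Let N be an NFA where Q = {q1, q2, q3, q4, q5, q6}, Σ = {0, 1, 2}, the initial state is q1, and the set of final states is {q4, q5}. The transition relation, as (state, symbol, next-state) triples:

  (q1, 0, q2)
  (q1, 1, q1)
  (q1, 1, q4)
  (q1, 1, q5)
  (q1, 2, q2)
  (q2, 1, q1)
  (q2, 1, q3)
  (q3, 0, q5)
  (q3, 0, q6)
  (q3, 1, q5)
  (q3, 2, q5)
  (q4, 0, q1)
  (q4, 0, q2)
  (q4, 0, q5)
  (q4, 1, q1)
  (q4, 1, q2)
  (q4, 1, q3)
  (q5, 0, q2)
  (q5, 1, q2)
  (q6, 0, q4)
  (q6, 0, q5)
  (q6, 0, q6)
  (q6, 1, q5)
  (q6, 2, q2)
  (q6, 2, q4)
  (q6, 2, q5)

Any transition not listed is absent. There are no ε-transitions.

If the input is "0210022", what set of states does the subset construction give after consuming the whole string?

∅

Start in {q1}.
Read '0': {q1} → {q2}.
Read '2': {q2} → ∅.
The set is empty and remains empty for the remaining 5 symbols.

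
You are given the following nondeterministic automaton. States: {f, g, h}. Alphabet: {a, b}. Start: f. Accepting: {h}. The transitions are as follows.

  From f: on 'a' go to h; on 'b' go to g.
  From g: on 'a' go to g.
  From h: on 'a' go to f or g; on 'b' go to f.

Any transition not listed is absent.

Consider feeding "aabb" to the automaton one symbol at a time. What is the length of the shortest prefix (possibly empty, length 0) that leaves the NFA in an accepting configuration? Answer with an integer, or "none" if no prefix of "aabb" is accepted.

Start in {f}.
Read 'a': f→{h}; now {h}.
None of the earlier sets intersect F, but {h} does.

1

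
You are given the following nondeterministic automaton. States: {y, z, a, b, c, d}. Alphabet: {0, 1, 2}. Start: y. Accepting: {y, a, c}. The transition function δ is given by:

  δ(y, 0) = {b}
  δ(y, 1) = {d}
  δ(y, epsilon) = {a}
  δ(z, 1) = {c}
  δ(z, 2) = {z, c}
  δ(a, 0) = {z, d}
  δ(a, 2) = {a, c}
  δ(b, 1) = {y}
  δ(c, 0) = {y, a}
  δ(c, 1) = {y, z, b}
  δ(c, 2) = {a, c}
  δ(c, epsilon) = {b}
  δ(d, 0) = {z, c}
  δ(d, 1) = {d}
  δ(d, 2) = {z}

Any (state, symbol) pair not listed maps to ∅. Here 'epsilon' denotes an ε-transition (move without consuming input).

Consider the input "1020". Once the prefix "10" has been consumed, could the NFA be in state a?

No

Start: ε-closure({y}) = {y, a}.
Read '1': {y, a} → {d}.
Read '0': {d} → {z, b, c}.
State a is not in {z, b, c}.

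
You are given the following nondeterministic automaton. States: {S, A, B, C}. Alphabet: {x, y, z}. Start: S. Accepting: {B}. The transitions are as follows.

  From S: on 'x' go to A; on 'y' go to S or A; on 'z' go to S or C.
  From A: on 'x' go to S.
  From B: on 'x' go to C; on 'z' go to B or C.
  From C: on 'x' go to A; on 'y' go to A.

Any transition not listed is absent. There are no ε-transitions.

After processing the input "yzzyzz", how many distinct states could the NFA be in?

2

Start in {S}.
Read 'y': S→{S, A}; now {S, A}.
Read 'z': S→{S, C}, A→∅; now {S, C}.
Read 'z': S→{S, C}, C→∅; now {S, C}.
Read 'y': S→{S, A}, C→{A}; now {S, A}.
Read 'z': S→{S, C}, A→∅; now {S, C}.
Read 'z': S→{S, C}, C→∅; now {S, C}.
That set has 2 states.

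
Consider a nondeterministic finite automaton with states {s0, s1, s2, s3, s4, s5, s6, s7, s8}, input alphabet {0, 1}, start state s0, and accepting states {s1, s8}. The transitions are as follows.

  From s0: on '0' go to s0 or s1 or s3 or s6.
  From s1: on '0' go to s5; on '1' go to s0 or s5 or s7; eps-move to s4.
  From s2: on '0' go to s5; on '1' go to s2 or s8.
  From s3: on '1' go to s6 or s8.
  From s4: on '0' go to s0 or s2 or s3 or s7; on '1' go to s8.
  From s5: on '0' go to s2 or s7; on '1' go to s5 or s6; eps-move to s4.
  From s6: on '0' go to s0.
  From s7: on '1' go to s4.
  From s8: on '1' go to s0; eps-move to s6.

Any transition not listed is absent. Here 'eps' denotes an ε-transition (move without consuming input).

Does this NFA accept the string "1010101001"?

Start in {s0}.
Read '1': {s0} → ∅.
The set is empty and remains empty for the remaining 9 symbols.
The final set ∅ contains no accepting state.

No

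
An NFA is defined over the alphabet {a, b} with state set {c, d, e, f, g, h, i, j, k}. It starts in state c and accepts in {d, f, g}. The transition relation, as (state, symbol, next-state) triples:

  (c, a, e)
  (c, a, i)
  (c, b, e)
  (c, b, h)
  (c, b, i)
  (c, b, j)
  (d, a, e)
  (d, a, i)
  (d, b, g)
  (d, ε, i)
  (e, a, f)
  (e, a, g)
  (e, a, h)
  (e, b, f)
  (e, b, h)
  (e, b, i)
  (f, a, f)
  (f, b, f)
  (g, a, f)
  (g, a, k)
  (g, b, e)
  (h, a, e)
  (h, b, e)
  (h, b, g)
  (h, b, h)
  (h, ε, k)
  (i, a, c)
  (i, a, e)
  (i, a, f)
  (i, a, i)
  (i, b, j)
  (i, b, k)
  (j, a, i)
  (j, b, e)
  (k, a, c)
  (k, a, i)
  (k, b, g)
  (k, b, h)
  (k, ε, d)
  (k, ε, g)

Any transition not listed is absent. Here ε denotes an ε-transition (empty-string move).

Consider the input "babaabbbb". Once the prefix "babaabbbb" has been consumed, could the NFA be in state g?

Start in {c}.
Read 'b': c→{e, h, i, j}; union {e, h, i, j}; ε-closure = {d, e, g, h, i, j, k}.
Read 'a': d→{e, i}, e→{f, g, h}, g→{f, k}, h→{e}, i→{c, e, f, i}, j→{i}, k→{c, i}; union {c, e, f, g, h, i, k}; ε-closure = {c, d, e, f, g, h, i, k}.
Read 'b': c→{e, h, i, j}, d→{g}, e→{f, h, i}, f→{f}, g→{e}, h→{e, g, h}, i→{j, k}, k→{g, h}; union {e, f, g, h, i, j, k}; ε-closure = {d, e, f, g, h, i, j, k}.
Read 'a': d→{e, i}, e→{f, g, h}, f→{f}, g→{f, k}, h→{e}, i→{c, e, f, i}, j→{i}, k→{c, i}; union {c, e, f, g, h, i, k}; ε-closure = {c, d, e, f, g, h, i, k}.
Read 'a': c→{e, i}, d→{e, i}, e→{f, g, h}, f→{f}, g→{f, k}, h→{e}, i→{c, e, f, i}, k→{c, i}; union {c, e, f, g, h, i, k}; ε-closure = {c, d, e, f, g, h, i, k}.
Read 'b': c→{e, h, i, j}, d→{g}, e→{f, h, i}, f→{f}, g→{e}, h→{e, g, h}, i→{j, k}, k→{g, h}; union {e, f, g, h, i, j, k}; ε-closure = {d, e, f, g, h, i, j, k}.
Read 'b': d→{g}, e→{f, h, i}, f→{f}, g→{e}, h→{e, g, h}, i→{j, k}, j→{e}, k→{g, h}; union {e, f, g, h, i, j, k}; ε-closure = {d, e, f, g, h, i, j, k}.
Read 'b': d→{g}, e→{f, h, i}, f→{f}, g→{e}, h→{e, g, h}, i→{j, k}, j→{e}, k→{g, h}; union {e, f, g, h, i, j, k}; ε-closure = {d, e, f, g, h, i, j, k}.
Read 'b': d→{g}, e→{f, h, i}, f→{f}, g→{e}, h→{e, g, h}, i→{j, k}, j→{e}, k→{g, h}; union {e, f, g, h, i, j, k}; ε-closure = {d, e, f, g, h, i, j, k}.
State g is in {d, e, f, g, h, i, j, k}.

Yes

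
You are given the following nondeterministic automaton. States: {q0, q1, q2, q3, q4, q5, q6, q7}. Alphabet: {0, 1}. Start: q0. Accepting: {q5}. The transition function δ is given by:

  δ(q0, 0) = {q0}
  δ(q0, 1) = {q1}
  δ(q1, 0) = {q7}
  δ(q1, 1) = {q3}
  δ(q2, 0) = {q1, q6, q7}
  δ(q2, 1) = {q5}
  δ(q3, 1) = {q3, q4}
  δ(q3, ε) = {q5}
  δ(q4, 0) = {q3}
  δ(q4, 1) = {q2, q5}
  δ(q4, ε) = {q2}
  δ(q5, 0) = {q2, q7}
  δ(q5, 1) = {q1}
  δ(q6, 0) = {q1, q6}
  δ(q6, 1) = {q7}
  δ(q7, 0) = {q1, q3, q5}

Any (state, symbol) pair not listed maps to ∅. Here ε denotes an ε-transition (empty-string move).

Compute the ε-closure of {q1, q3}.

{q1, q3, q5}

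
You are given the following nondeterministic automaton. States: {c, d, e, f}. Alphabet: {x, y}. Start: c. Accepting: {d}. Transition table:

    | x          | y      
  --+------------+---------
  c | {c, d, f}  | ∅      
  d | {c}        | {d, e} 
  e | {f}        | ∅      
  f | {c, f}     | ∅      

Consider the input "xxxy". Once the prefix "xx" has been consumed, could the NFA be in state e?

No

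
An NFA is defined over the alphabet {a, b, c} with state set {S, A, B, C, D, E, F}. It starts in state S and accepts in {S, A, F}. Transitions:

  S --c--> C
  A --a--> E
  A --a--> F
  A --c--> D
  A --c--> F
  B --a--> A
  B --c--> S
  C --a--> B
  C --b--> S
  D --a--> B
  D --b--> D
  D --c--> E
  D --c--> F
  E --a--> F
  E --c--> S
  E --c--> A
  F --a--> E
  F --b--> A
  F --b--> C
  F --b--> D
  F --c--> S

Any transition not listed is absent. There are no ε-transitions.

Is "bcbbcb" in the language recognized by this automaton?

Start in {S}.
Read 'b': {S} → ∅.
The set is empty and remains empty for the remaining 5 symbols.
The final set ∅ contains no accepting state.

No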